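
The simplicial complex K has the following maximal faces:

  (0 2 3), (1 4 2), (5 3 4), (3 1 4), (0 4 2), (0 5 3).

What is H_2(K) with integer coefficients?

K has 6 vertices, 12 edges, 6 triangles.
rank ∂_2 = 6, rank ∂_3 = 0 ⇒ b_2 = 6 − 6 − 0 = 0. So H_2 ≅ 0.

H_2 ≅ 0.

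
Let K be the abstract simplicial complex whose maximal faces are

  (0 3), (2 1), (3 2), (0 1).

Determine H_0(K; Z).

Order the vertices as 0 < 1 < 2 < 3. Listing each simplex with vertices in this order, K has dimension 1 with simplices:

  0-simplices (4): [0], [1], [2], [3]
  1-simplices (4): [0,1], [0,3], [1,2], [2,3]

giving chain groups C_0 ≅ Z^4, C_1 ≅ Z^4.

Boundary ∂_1: C_1 → C_0 sends each edge [p,q] (with p < q) to q − p.
This gives a 4×4 integer matrix of rank 3; reducing to Smith normal form yields diagonal entries (1,1,1).

Computing H_k = (kernel of ∂_k) / (image of ∂_{k+1}):

  H_0: rank C_0 − rank ∂_1 = 4 − 3 = 1, and the invariant factors of ∂_1 are all 1, so H_0 ≅ Z.

H_0 = Z.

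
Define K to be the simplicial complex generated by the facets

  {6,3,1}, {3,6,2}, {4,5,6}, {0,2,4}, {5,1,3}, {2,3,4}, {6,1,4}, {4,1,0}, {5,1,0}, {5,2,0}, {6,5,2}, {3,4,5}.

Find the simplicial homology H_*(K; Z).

H_0 ≅ Z,  H_1 ≅ Z/2,  H_2 = 0.

We work with the vertex ordering 0 < 1 < 2 < 3 < 4 < 5 < 6. The simplices of K, each written with vertices in increasing order, are:

  0-simplices (7): [0], [1], [2], [3], [4], [5], [6]
  1-simplices (18): [0,1], [0,2], [0,4], [0,5], [1,3], [1,4], [1,5], [1,6], [2,3], [2,4], [2,5], [2,6], [3,4], [3,5], [3,6], [4,5], [4,6], [5,6]
  2-simplices (12): [0,1,4], [0,1,5], [0,2,4], [0,2,5], [1,3,5], [1,3,6], [1,4,6], [2,3,4], [2,3,6], [2,5,6], [3,4,5], [4,5,6]

so the chain groups are C_0 ≅ Z^7, C_1 ≅ Z^18, C_2 ≅ Z^12.

∂_1: C_1 → C_0 maps an edge to its endpoints' difference, ∂[p,q] = q − p.
As a 7×18 matrix over Z this has rank 6, with invariant factors (1,1,1,1,1,1).

The boundary map ∂_2: C_2 → C_1 maps a triangle to the signed sum of its edges. For instance
  ∂[1,4,6] = [4,6] − [1,6] + [1,4],
  ∂[4,5,6] = [5,6] − [4,6] + [4,5].
The 18×12 boundary matrix has rank 12 and Smith normal form diag(1,1,1,1,1,1,1,1,1,1,1,2).

Computing H_k = (kernel of ∂_k) / (image of ∂_{k+1}):

  H_0: rank C_0 − rank ∂_1 = 7 − 6 = 1, and the invariant factors of ∂_1 are all 1, so H_0 = Z.
  H_1: rank ker ∂_1 − rank ∂_2 = (18 − 6) − 12 = 0, and ∂_2 has invariant factor 2 > 1, so H_1 = Z/2.
  H_2: rank ker ∂_2 − rank ∂_3 = (12 − 12) − 0 = 0, and there is no ∂_3, so H_2 = 0.

As a check, the Euler characteristic is 7 − 18 + 12 = 1, which agrees with 1 − 0 + 0 = 1.
(K is a triangulation of the real projective plane RP^2.)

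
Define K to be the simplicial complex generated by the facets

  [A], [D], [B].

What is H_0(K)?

We work with the vertex ordering A < B < D. The simplices of K, each written with vertices in increasing order, are:

  0-simplices (3): A, B, D

Hence C_0 ≅ Z^3.

Now H_k = ker ∂_k / im ∂_{k+1}, so:

  H_0: rank C_0 − rank ∂_1 = 3 − 0 = 3, and there is no ∂_1, so H_0 ≅ Z^3.

H_0 = Z^3.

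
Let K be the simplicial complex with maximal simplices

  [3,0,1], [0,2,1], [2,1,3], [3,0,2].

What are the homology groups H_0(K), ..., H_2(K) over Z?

Order the vertices as 0 < 1 < 2 < 3. Listing each simplex with vertices in this order, K has dimension 2 with simplices:

  0-simplices (4): [0], [1], [2], [3]
  1-simplices (6): [0,1], [0,2], [0,3], [1,2], [1,3], [2,3]
  2-simplices (4): [0,1,2], [0,1,3], [0,2,3], [1,2,3]

Hence C_0 ≅ Z^4, C_1 ≅ Z^6, C_2 ≅ Z^4.

∂_1: C_1 → C_0 is given by ∂[p,q] = [q] − [p]. For instance
  ∂[0,3] = [3] − [0].
As a 4×6 matrix over Z this has rank 3, with invariant factors (1,1,1).

∂_2: C_2 → C_1 maps a triangle to the signed sum of its edges. For instance
  ∂[0,1,2] = [1,2] − [0,2] + [0,1],
  ∂[0,1,3] = [1,3] − [0,3] + [0,1].
The 6×4 boundary matrix has rank 3 and Smith normal form diag(1,1,1).

From H_k ≅ ker(∂_k) / im(∂_{k+1}) we obtain:

  H_0: rank C_0 − rank ∂_1 = 4 − 3 = 1, and the invariant factors of ∂_1 are all 1, so H_0 = Z.
  H_1: rank ker ∂_1 − rank ∂_2 = (6 − 3) − 3 = 0, and the invariant factors of ∂_2 are all 1, so H_1 = 0.
  H_2: rank ker ∂_2 − rank ∂_3 = (4 − 3) − 0 = 1, and there is no ∂_3, so H_2 = Z.

As a check, the Euler characteristic is 4 − 6 + 4 = 2, which agrees with 1 − 0 + 1 = 2.

H_0 = Z,  H_1 = 0,  H_2 = Z.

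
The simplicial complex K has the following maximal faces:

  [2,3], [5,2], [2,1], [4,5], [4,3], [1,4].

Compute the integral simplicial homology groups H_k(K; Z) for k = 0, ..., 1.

K has 5 vertices, 6 edges.
rank ∂_0 = 0, rank ∂_1 = 4 ⇒ b_0 = 5 − 0 − 4 = 1; all invariant factors of ∂_1 are 1 so no torsion. So H_0 ≅ Z.
rank ∂_1 = 4, rank ∂_2 = 0 ⇒ b_1 = 6 − 4 − 0 = 2. So H_1 ≅ Z^2.

H_0 = Z,  H_1 = Z^2.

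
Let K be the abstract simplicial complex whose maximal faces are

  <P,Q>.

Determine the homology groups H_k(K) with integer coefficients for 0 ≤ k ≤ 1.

Take the total order P < Q on the vertex set. Then K (dimension 1) consists of the simplices:

  0-simplices (2): P, Q
  1-simplices (1): PQ

giving chain groups C_0 ≅ Z^2, C_1 ≅ Z^1.

The boundary map ∂_1: C_1 → C_0 sends each edge [p,q] (with p < q) to q − p. For instance
  ∂PQ = Q − P.
As a 2×1 matrix over Z this has rank 1, with invariant factors (1).

Reading off H_k = ker ∂_k / im ∂_{k+1}:

  H_0: rank C_0 − rank ∂_1 = 2 − 1 = 1, and the invariant factors of ∂_1 are all 1, so H_0 ≅ Z.
  H_1: rank ker ∂_1 − rank ∂_2 = (1 − 1) − 0 = 0, and there is no ∂_2, so H_1 ≅ 0.

(K is a triangulation of the 1-simplex.)

H_0 ≅ Z,  H_1 = 0.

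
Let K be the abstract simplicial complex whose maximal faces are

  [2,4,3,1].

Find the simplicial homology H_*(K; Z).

Order the vertices as 1 < 2 < 3 < 4. Listing each simplex with vertices in this order, K has dimension 3 with simplices:

  0-simplices (4): [1], [2], [3], [4]
  1-simplices (6): [1,2], [1,3], [1,4], [2,3], [2,4], [3,4]
  2-simplices (4): [1,2,3], [1,2,4], [1,3,4], [2,3,4]
  3-simplices (1): [1,2,3,4]

Hence C_0 ≅ Z^4, C_1 ≅ Z^6, C_2 ≅ Z^4, C_3 ≅ Z^1.

The boundary map ∂_1: C_1 → C_0 sends each edge [p,q] (with p < q) to q − p. For instance
  ∂[2,3] = [3] − [2].
As a 4×6 matrix over Z this has rank 3, with invariant factors (1,1,1).

∂_2: C_2 → C_1 maps a triangle to the signed sum of its edges. For instance
  ∂[1,3,4] = [3,4] − [1,4] + [1,3],
  ∂[1,2,4] = [2,4] − [1,4] + [1,2].
This gives a 6×4 integer matrix of rank 3; reducing to Smith normal form yields diagonal entries (1,1,1).

The boundary map ∂_3: C_3 → C_2 sends each 3-simplex σ to the alternating sum Σ_i (−1)^i (σ with its i-th vertex removed). For instance
  ∂[1,2,3,4] = [2,3,4] − [1,3,4] + [1,2,4] − [1,2,3].
The 4×1 boundary matrix has rank 1 and Smith normal form diag(1).

Reading off H_k = ker ∂_k / im ∂_{k+1}:

  H_0: rank C_0 − rank ∂_1 = 4 − 3 = 1, and the invariant factors of ∂_1 are all 1, so H_0 ≅ Z.
  H_1: rank ker ∂_1 − rank ∂_2 = (6 − 3) − 3 = 0, and the invariant factors of ∂_2 are all 1, so H_1 ≅ 0.
  H_2: rank ker ∂_2 − rank ∂_3 = (4 − 3) − 1 = 0, and the invariant factors of ∂_3 are all 1, so H_2 ≅ 0.
  H_3: rank ker ∂_3 − rank ∂_4 = (1 − 1) − 0 = 0, and there is no ∂_4, so H_3 ≅ 0.

As a check, the Euler characteristic is 4 − 6 + 4 − 1 = 1, which agrees with 1 − 0 + 0 − 0 = 1.

H_0 ≅ Z,  H_1 = 0,  H_2 = 0,  H_3 = 0.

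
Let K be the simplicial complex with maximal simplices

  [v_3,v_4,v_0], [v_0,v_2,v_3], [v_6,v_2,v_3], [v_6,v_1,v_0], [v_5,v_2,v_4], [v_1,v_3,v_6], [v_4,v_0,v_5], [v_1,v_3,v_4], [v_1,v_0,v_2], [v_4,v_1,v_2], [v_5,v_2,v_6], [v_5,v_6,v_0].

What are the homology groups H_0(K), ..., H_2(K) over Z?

Fix the vertex order v_0 < v_1 < v_2 < v_3 < v_4 < v_5 < v_6 and write every simplex with vertices in increasing order. Then dim K = 2 and the simplices of K are:

  0-simplices (7): [v_0], [v_1], [v_2], [v_3], [v_4], [v_5], [v_6]
  1-simplices (18): (18 of them)
  2-simplices (12): (12 of them)

Hence C_0 ≅ Z^7, C_1 ≅ Z^18, C_2 ≅ Z^12.

Boundary ∂_1: C_1 → C_0 sends each edge [p,q] (with p < q) to q − p.
The 7×18 boundary matrix has rank 6 and Smith normal form diag(1,1,1,1,1,1).

Boundary ∂_2: C_2 → C_1 maps a triangle to the signed sum of its edges. For instance
  ∂[v_2,v_4,v_5] = [v_4,v_5] − [v_2,v_5] + [v_2,v_4],
  ∂[v_0,v_2,v_3] = [v_2,v_3] − [v_0,v_3] + [v_0,v_2].
This gives a 18×12 integer matrix of rank 12; reducing to Smith normal form yields diagonal entries (1,1,1,1,1,1,1,1,1,1,1,2).

Reading off H_k = ker ∂_k / im ∂_{k+1}:

  H_0: rank C_0 − rank ∂_1 = 7 − 6 = 1, and the invariant factors of ∂_1 are all 1, so H_0 = Z.
  H_1: rank ker ∂_1 − rank ∂_2 = (18 − 6) − 12 = 0, and ∂_2 has invariant factor 2 > 1, so H_1 = Z/2.
  H_2: rank ker ∂_2 − rank ∂_3 = (12 − 12) − 0 = 0, and there is no ∂_3, so H_2 = 0.

As a check, the Euler characteristic is 7 − 18 + 12 = 1, which agrees with 1 − 0 + 0 = 1.
(K is a triangulation of the real projective plane RP^2.)

H_0 ≅ Z,  H_1 ≅ Z/2,  H_2 = 0.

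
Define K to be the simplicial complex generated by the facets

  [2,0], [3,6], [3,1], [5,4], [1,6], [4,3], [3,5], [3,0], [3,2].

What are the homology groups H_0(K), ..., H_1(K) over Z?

K has 7 vertices, 9 edges.
rank ∂_0 = 0, rank ∂_1 = 6 ⇒ b_0 = 7 − 0 − 6 = 1; all invariant factors of ∂_1 are 1 so no torsion. So H_0 = Z.
rank ∂_1 = 6, rank ∂_2 = 0 ⇒ b_1 = 9 − 6 − 0 = 3. So H_1 = Z^3.

H_0 ≅ Z,  H_1 ≅ Z^3.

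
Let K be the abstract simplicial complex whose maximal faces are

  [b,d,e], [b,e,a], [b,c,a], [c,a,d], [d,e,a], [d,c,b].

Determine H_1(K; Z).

H_1 ≅ 0.

K has 5 vertices, 9 edges, 6 triangles.
rank ∂_1 = 4, rank ∂_2 = 5 ⇒ b_1 = 9 − 4 − 5 = 0; all invariant factors of ∂_2 are 1 so no torsion. So H_1 ≅ 0.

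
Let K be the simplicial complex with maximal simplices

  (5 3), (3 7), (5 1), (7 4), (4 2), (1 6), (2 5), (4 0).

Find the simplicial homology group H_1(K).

Fix the vertex order 0 < 1 < 2 < 3 < 4 < 5 < 6 < 7 and write every simplex with vertices in increasing order. Then dim K = 1 and the simplices of K are:

  0-simplices (8): [0], [1], [2], [3], [4], [5], [6], [7]
  1-simplices (8): [0,4], [1,5], [1,6], [2,4], [2,5], [3,5], [3,7], [4,7]

giving chain groups C_0 ≅ Z^8, C_1 ≅ Z^8.

∂_1: C_1 → C_0 is given by ∂[p,q] = [q] − [p]. For instance
  ∂[1,5] = [5] − [1].
This gives a 8×8 integer matrix of rank 7; reducing to Smith normal form yields diagonal entries (1,1,1,1,1,1,1).

Computing H_k = (kernel of ∂_k) / (image of ∂_{k+1}):

  H_1: rank ker ∂_1 − rank ∂_2 = (8 − 7) − 0 = 1, and there is no ∂_2, so H_1 ≅ Z.

H_1 ≅ Z.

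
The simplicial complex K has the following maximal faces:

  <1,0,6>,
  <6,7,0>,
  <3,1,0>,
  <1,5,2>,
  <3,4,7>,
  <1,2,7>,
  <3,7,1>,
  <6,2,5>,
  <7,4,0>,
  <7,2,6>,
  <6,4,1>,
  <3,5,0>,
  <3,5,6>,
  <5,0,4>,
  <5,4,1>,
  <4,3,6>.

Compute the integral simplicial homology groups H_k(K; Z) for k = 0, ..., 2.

H_0 ≅ Z,  H_1 ≅ Z^2,  H_2 ≅ Z.

Order the vertices as 0 < 1 < 2 < 3 < 4 < 5 < 6 < 7. Listing each simplex with vertices in this order, K has dimension 2 with simplices:

  0-simplices (8): [0], [1], [2], [3], [4], [5], [6], [7]
  1-simplices (24): (24 of them)
  2-simplices (16): [0,1,3], [0,1,6], [0,3,5], [0,4,5], [0,4,7], [0,6,7], [1,2,5], [1,2,7], [1,3,7], [1,4,5], [1,4,6], [2,5,6], [2,6,7], [3,4,6], [3,4,7], [3,5,6]

Hence C_0 ≅ Z^8, C_1 ≅ Z^24, C_2 ≅ Z^16.

Boundary ∂_1: C_1 → C_0 is given by ∂[p,q] = [q] − [p].
The resulting 8×24 matrix has rank 7, and its Smith normal form has invariant factors (1,1,1,1,1,1,1).

Boundary ∂_2: C_2 → C_1 acts by ∂[p,q,r] = [q,r] − [p,r] + [p,q]. For instance
  ∂[1,4,5] = [4,5] − [1,5] + [1,4],
  ∂[0,4,7] = [4,7] − [0,7] + [0,4].
As a 24×16 matrix over Z this has rank 15, with invariant factors (1,1,1,1,1,1,1,1,1,1,1,1,1,1,1).

From H_k ≅ ker(∂_k) / im(∂_{k+1}) we obtain:

  H_0: rank C_0 − rank ∂_1 = 8 − 7 = 1, and the invariant factors of ∂_1 are all 1, so H_0 = Z.
  H_1: rank ker ∂_1 − rank ∂_2 = (24 − 7) − 15 = 2, and the invariant factors of ∂_2 are all 1, so H_1 = Z^2.
  H_2: rank ker ∂_2 − rank ∂_3 = (16 − 15) − 0 = 1, and there is no ∂_3, so H_2 = Z.

(K is a triangulation of the torus T^2.)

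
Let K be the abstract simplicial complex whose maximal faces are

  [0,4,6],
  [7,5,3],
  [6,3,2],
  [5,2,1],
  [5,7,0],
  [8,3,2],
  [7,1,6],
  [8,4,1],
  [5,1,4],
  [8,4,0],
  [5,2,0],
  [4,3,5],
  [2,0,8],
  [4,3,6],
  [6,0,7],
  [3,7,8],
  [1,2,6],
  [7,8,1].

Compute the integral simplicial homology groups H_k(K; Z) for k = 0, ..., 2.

Fix the vertex order 0 < 1 < 2 < 3 < 4 < 5 < 6 < 7 < 8 and write every simplex with vertices in increasing order. Then dim K = 2 and the simplices of K are:

  0-simplices (9): [0], [1], [2], [3], [4], [5], [6], [7], [8]
  1-simplices (27): (27 of them)
  2-simplices (18): [0,2,5], [0,2,8], [0,4,6], [0,4,8], [0,5,7], [0,6,7], [1,2,5], [1,2,6], [1,4,5], [1,4,8], [1,6,7], [1,7,8], [2,3,6], [2,3,8], [3,4,5], [3,4,6], [3,5,7], [3,7,8]

so the chain groups are C_0 ≅ Z^9, C_1 ≅ Z^27, C_2 ≅ Z^18.

The boundary map ∂_1: C_1 → C_0 sends each edge [p,q] (with p < q) to q − p. For instance
  ∂[3,8] = [8] − [3].
As a 9×27 matrix over Z this has rank 8, with invariant factors (1,1,1,1,1,1,1,1).

The boundary map ∂_2: C_2 → C_1 sends each 2-simplex [p,q,r] to [q,r] − [p,r] + [p,q]. For instance
  ∂[3,5,7] = [5,7] − [3,7] + [3,5],
  ∂[0,4,8] = [4,8] − [0,8] + [0,4].
The resulting 27×18 matrix has rank 17, and its Smith normal form has invariant factors (1,1,1,1,1,1,1,1,1,1,1,1,1,1,1,1,1).

Computing H_k = (kernel of ∂_k) / (image of ∂_{k+1}):

  H_0: rank C_0 − rank ∂_1 = 9 − 8 = 1, and the invariant factors of ∂_1 are all 1, so H_0 = Z.
  H_1: rank ker ∂_1 − rank ∂_2 = (27 − 8) − 17 = 2, and the invariant factors of ∂_2 are all 1, so H_1 = Z^2.
  H_2: rank ker ∂_2 − rank ∂_3 = (18 − 17) − 0 = 1, and there is no ∂_3, so H_2 = Z.

As a check, the Euler characteristic is 9 − 27 + 18 = 0, which agrees with 1 − 2 + 1 = 0.
(K is a triangulation of the torus T^2.)

H_0 ≅ Z,  H_1 ≅ Z^2,  H_2 ≅ Z.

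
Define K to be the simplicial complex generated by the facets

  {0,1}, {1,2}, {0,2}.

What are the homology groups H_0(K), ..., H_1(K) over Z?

Order the vertices as 0 < 1 < 2. Listing each simplex with vertices in this order, K has dimension 1 with simplices:

  0-simplices (3): [0], [1], [2]
  1-simplices (3): [0,1], [0,2], [1,2]

Hence C_0 ≅ Z^3, C_1 ≅ Z^3.

The boundary map ∂_1: C_1 → C_0 sends each edge [p,q] (with p < q) to q − p.
This gives a 3×3 integer matrix of rank 2; reducing to Smith normal form yields diagonal entries (1,1).

Now H_k = ker ∂_k / im ∂_{k+1}, so:

  H_0: rank C_0 − rank ∂_1 = 3 − 2 = 1, and the invariant factors of ∂_1 are all 1, so H_0 = Z.
  H_1: rank ker ∂_1 − rank ∂_2 = (3 − 2) − 0 = 1, and there is no ∂_2, so H_1 = Z.

H_0 ≅ Z,  H_1 ≅ Z.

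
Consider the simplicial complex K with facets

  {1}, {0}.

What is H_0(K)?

H_0 ≅ Z^2.

Order the vertices as 0 < 1. Listing each simplex with vertices in this order, K has dimension 0 with simplices:

  0-simplices (2): [0], [1]

giving chain groups C_0 ≅ Z^2.

Now H_k = ker ∂_k / im ∂_{k+1}, so:

  H_0: rank C_0 − rank ∂_1 = 2 − 0 = 2, and there is no ∂_1, so H_0 = Z^2.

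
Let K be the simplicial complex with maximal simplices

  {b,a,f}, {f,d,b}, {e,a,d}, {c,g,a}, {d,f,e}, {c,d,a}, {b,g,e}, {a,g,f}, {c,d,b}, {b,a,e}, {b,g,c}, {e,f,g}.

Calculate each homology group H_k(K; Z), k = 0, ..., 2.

Take the total order a < b < c < d < e < f < g on the vertex set. Then K (dimension 2) consists of the simplices:

  0-simplices (7): a, b, c, d, e, f, g
  1-simplices (18): ab, ac, ad, ae, af, ag, bc, bd, be, bf, bg, cd, cg, de, df, ef, eg, fg
  2-simplices (12): abe, abf, acd, acg, ade, afg, bcd, bcg, bdf, beg, def, efg

so the chain groups are C_0 ≅ Z^7, C_1 ≅ Z^18, C_2 ≅ Z^12.

The boundary map ∂_1: C_1 → C_0 sends each edge [p,q] (with p < q) to q − p. For instance
  ∂df = f − d.
The resulting 7×18 matrix has rank 6, and its Smith normal form has invariant factors (1,1,1,1,1,1).

∂_2: C_2 → C_1 maps a triangle to the signed sum of its edges. For instance
  ∂ade = de − ae + ad,
  ∂bcg = cg − bg + bc.
The 18×12 boundary matrix has rank 12 and Smith normal form diag(1,1,1,1,1,1,1,1,1,1,1,2).

From H_k ≅ ker(∂_k) / im(∂_{k+1}) we obtain:

  H_0: rank C_0 − rank ∂_1 = 7 − 6 = 1, and the invariant factors of ∂_1 are all 1, so H_0 = Z.
  H_1: rank ker ∂_1 − rank ∂_2 = (18 − 6) − 12 = 0, and ∂_2 has invariant factor 2 > 1, so H_1 = Z/2.
  H_2: rank ker ∂_2 − rank ∂_3 = (12 − 12) − 0 = 0, and there is no ∂_3, so H_2 = 0.

H_0 = Z,  H_1 = Z/2,  H_2 = 0.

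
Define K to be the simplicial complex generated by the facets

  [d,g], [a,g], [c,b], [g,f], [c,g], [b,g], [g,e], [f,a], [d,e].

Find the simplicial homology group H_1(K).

Fix the vertex order a < b < c < d < e < f < g and write every simplex with vertices in increasing order. Then dim K = 1 and the simplices of K are:

  0-simplices (7): a, b, c, d, e, f, g
  1-simplices (9): af, ag, bc, bg, cg, de, dg, eg, fg

so the chain groups are C_0 ≅ Z^7, C_1 ≅ Z^9.

The boundary map ∂_1: C_1 → C_0 maps an edge to its endpoints' difference, ∂[p,q] = q − p. For instance
  ∂de = e − d.
The 7×9 boundary matrix has rank 6 and Smith normal form diag(1,1,1,1,1,1).

Reading off H_k = ker ∂_k / im ∂_{k+1}:

  H_1: rank ker ∂_1 − rank ∂_2 = (9 − 6) − 0 = 3, and there is no ∂_2, so H_1 ≅ Z^3.

H_1 = Z^3.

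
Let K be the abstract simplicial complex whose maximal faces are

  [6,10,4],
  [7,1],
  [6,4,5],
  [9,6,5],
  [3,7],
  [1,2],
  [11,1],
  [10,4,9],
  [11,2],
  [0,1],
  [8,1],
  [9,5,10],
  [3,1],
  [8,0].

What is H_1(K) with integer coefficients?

Take the total order 0 < 1 < 2 < 3 < 4 < 5 < 6 < 7 < 8 < 9 < 10 < 11 on the vertex set. Then K (dimension 2) consists of the simplices:

  0-simplices (12): [0], [1], [2], [3], [4], [5], [6], [7], [8], [9], [10], [11]
  1-simplices (19): [0,1], [0,8], [1,2], [1,3], [1,7], [1,8], [1,11], [2,11], [3,7], [4,5], [4,6], [4,9], [4,10], [5,6], [5,9], [5,10], [6,9], [6,10], [9,10]
  2-simplices (5): [4,5,6], [4,6,10], [4,9,10], [5,6,9], [5,9,10]

Hence C_0 ≅ Z^12, C_1 ≅ Z^19, C_2 ≅ Z^5.

∂_1: C_1 → C_0 sends each edge [p,q] (with p < q) to q − p. For instance
  ∂[3,7] = [7] − [3].
This gives a 12×19 integer matrix of rank 10; reducing to Smith normal form yields diagonal entries (1,1,1,1,1,1,1,1,1,1).

∂_2: C_2 → C_1 sends each 2-simplex [p,q,r] to [q,r] − [p,r] + [p,q]. For instance
  ∂[4,9,10] = [9,10] − [4,10] + [4,9],
  ∂[4,5,6] = [5,6] − [4,6] + [4,5].
The 19×5 boundary matrix has rank 5 and Smith normal form diag(1,1,1,1,1).

Computing H_k = (kernel of ∂_k) / (image of ∂_{k+1}):

  H_1: rank ker ∂_1 − rank ∂_2 = (19 − 10) − 5 = 4, and the invariant factors of ∂_2 are all 1, so H_1 = Z^4.

H_1 ≅ Z^4.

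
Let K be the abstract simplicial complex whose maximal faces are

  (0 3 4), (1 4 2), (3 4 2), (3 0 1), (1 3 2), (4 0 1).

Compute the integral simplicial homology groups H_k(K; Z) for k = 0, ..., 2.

Order the vertices as 0 < 1 < 2 < 3 < 4. Listing each simplex with vertices in this order, K has dimension 2 with simplices:

  0-simplices (5): [0], [1], [2], [3], [4]
  1-simplices (9): [0,1], [0,3], [0,4], [1,2], [1,3], [1,4], [2,3], [2,4], [3,4]
  2-simplices (6): [0,1,3], [0,1,4], [0,3,4], [1,2,3], [1,2,4], [2,3,4]

so the chain groups are C_0 ≅ Z^5, C_1 ≅ Z^9, C_2 ≅ Z^6.

The boundary map ∂_1: C_1 → C_0 is given by ∂[p,q] = [q] − [p].
The resulting 5×9 matrix has rank 4, and its Smith normal form has invariant factors (1,1,1,1).

The boundary map ∂_2: C_2 → C_1 maps a triangle to the signed sum of its edges. For instance
  ∂[1,2,3] = [2,3] − [1,3] + [1,2],
  ∂[2,3,4] = [3,4] − [2,4] + [2,3].
The 9×6 boundary matrix has rank 5 and Smith normal form diag(1,1,1,1,1).

Reading off H_k = ker ∂_k / im ∂_{k+1}:

  H_0: rank C_0 − rank ∂_1 = 5 − 4 = 1, and the invariant factors of ∂_1 are all 1, so H_0 ≅ Z.
  H_1: rank ker ∂_1 − rank ∂_2 = (9 − 4) − 5 = 0, and the invariant factors of ∂_2 are all 1, so H_1 ≅ 0.
  H_2: rank ker ∂_2 − rank ∂_3 = (6 − 5) − 0 = 1, and there is no ∂_3, so H_2 ≅ Z.

As a check, the Euler characteristic is 5 − 9 + 6 = 2, which agrees with 1 − 0 + 1 = 2.

H_0 = Z,  H_1 = 0,  H_2 = Z.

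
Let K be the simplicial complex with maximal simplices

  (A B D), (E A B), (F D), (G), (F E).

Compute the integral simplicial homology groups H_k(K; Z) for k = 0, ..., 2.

H_0 = Z^2,  H_1 = Z,  H_2 = 0.

Take the total order A < B < D < E < F < G on the vertex set. Then K (dimension 2) consists of the simplices:

  0-simplices (6): A, B, D, E, F, G
  1-simplices (7): AB, AD, AE, BD, BE, DF, EF
  2-simplices (2): ABD, ABE

Hence C_0 ≅ Z^6, C_1 ≅ Z^7, C_2 ≅ Z^2.

The boundary map ∂_1: C_1 → C_0 maps an edge to its endpoints' difference, ∂[p,q] = q − p.
This gives a 6×7 integer matrix of rank 4; reducing to Smith normal form yields diagonal entries (1,1,1,1).

Boundary ∂_2: C_2 → C_1 acts by ∂[p,q,r] = [q,r] − [p,r] + [p,q]. For instance
  ∂ABE = BE − AE + AB,
  ∂ABD = BD − AD + AB.
The resulting 7×2 matrix has rank 2, and its Smith normal form has invariant factors (1,1).

Now H_k = ker ∂_k / im ∂_{k+1}, so:

  H_0: rank C_0 − rank ∂_1 = 6 − 4 = 2, and the invariant factors of ∂_1 are all 1, so H_0 ≅ Z^2.
  H_1: rank ker ∂_1 − rank ∂_2 = (7 − 4) − 2 = 1, and the invariant factors of ∂_2 are all 1, so H_1 ≅ Z.
  H_2: rank ker ∂_2 − rank ∂_3 = (2 − 2) − 0 = 0, and there is no ∂_3, so H_2 ≅ 0.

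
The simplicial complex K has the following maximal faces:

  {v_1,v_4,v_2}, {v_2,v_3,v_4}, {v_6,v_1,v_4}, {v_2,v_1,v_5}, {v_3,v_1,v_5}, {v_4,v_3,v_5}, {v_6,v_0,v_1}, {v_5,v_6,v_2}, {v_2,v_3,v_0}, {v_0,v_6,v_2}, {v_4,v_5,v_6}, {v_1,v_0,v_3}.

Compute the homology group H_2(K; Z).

K has 7 vertices, 18 edges, 12 triangles.
rank ∂_2 = 12, rank ∂_3 = 0 ⇒ b_2 = 12 − 12 − 0 = 0. So H_2 ≅ 0.

H_2 = 0.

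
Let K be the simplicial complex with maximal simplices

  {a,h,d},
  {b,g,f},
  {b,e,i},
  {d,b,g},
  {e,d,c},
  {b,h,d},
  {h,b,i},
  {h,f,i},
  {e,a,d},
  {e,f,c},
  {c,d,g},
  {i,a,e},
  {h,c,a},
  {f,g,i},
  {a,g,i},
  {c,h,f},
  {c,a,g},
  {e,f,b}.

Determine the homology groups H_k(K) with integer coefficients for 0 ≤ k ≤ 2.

H_0 ≅ Z,  H_1 ≅ Z ⊕ Z/2,  H_2 = 0.

Take the total order a < b < c < d < e < f < g < h < i on the vertex set. Then K (dimension 2) consists of the simplices:

  0-simplices (9): a, b, c, d, e, f, g, h, i
  1-simplices (27): ac, ad, ae, ag, ah, ai, bd, be, bf, bg, bh, bi, cd, ce, cf, cg, ch, de, dg, dh, ef, ei, fg, fh, fi, gi, hi
  2-simplices (18): acg, ach, ade, adh, aei, agi, bdg, bdh, bef, bei, bfg, bhi, cde, cdg, cef, cfh, fgi, fhi

so the chain groups are C_0 ≅ Z^9, C_1 ≅ Z^27, C_2 ≅ Z^18.

The boundary map ∂_1: C_1 → C_0 sends each edge [p,q] (with p < q) to q − p. For instance
  ∂gi = i − g.
The 9×27 boundary matrix has rank 8 and Smith normal form diag(1,1,1,1,1,1,1,1).

∂_2: C_2 → C_1 maps a triangle to the signed sum of its edges. For instance
  ∂bdh = dh − bh + bd,
  ∂bfg = fg − bg + bf.
The 27×18 boundary matrix has rank 18 and Smith normal form diag(1,1,1,1,1,1,1,1,1,1,1,1,1,1,1,1,1,2).

Reading off H_k = ker ∂_k / im ∂_{k+1}:

  H_0: rank C_0 − rank ∂_1 = 9 − 8 = 1, and the invariant factors of ∂_1 are all 1, so H_0 = Z.
  H_1: rank ker ∂_1 − rank ∂_2 = (27 − 8) − 18 = 1, and ∂_2 has invariant factor 2 > 1, so H_1 = Z ⊕ Z/2.
  H_2: rank ker ∂_2 − rank ∂_3 = (18 − 18) − 0 = 0, and there is no ∂_3, so H_2 = 0.

As a check, the Euler characteristic is 9 − 27 + 18 = 0, which agrees with 1 − 1 + 0 = 0.
(K is a triangulation of the Klein bottle.)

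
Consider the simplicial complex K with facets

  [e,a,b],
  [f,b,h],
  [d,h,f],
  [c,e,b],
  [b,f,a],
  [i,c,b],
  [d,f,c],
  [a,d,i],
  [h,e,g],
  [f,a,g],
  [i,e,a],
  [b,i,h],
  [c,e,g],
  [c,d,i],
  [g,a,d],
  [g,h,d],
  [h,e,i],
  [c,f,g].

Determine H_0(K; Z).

H_0 ≅ Z.

We work with the vertex ordering a < b < c < d < e < f < g < h < i. The simplices of K, each written with vertices in increasing order, are:

  0-simplices (9): a, b, c, d, e, f, g, h, i
  1-simplices (27): ab, ad, ae, af, ag, ai, bc, be, bf, bh, bi, cd, ce, cf, cg, ci, df, dg, dh, di, eg, eh, ei, fg, fh, gh, hi
  2-simplices (18): abe, abf, adg, adi, aei, afg, bce, bci, bfh, bhi, cdf, cdi, ceg, cfg, dfh, dgh, egh, ehi

Hence C_0 ≅ Z^9, C_1 ≅ Z^27, C_2 ≅ Z^18.

∂_1: C_1 → C_0 maps an edge to its endpoints' difference, ∂[p,q] = q − p.
This gives a 9×27 integer matrix of rank 8; reducing to Smith normal form yields diagonal entries (1,1,1,1,1,1,1,1).

∂_2: C_2 → C_1 acts by ∂[p,q,r] = [q,r] − [p,r] + [p,q]. For instance
  ∂abf = bf − af + ab,
  ∂bce = ce − be + bc.
This gives a 27×18 integer matrix of rank 18; reducing to Smith normal form yields diagonal entries (1,1,1,1,1,1,1,1,1,1,1,1,1,1,1,1,1,2).

Computing H_k = (kernel of ∂_k) / (image of ∂_{k+1}):

  H_0: rank C_0 − rank ∂_1 = 9 − 8 = 1, and the invariant factors of ∂_1 are all 1, so H_0 = Z.

(K is a triangulation of the Klein bottle.)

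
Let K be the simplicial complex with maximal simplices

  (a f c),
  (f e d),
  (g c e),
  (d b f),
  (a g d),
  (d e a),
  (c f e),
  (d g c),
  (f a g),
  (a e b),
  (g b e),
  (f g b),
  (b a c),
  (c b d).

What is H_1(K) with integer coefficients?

H_1 ≅ Z^2.

K has 7 vertices, 21 edges, 14 triangles.
rank ∂_1 = 6, rank ∂_2 = 13 ⇒ b_1 = 21 − 6 − 13 = 2; all invariant factors of ∂_2 are 1 so no torsion. So H_1 = Z^2.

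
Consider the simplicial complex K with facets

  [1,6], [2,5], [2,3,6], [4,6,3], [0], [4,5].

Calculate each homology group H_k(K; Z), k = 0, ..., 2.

Fix the vertex order 0 < 1 < 2 < 3 < 4 < 5 < 6 and write every simplex with vertices in increasing order. Then dim K = 2 and the simplices of K are:

  0-simplices (7): [0], [1], [2], [3], [4], [5], [6]
  1-simplices (8): [1,6], [2,3], [2,5], [2,6], [3,4], [3,6], [4,5], [4,6]
  2-simplices (2): [2,3,6], [3,4,6]

Hence C_0 ≅ Z^7, C_1 ≅ Z^8, C_2 ≅ Z^2.

∂_1: C_1 → C_0 is given by ∂[p,q] = [q] − [p]. For instance
  ∂[1,6] = [6] − [1].
As a 7×8 matrix over Z this has rank 5, with invariant factors (1,1,1,1,1).

Boundary ∂_2: C_2 → C_1 sends each 2-simplex [p,q,r] to [q,r] − [p,r] + [p,q]. For instance
  ∂[3,4,6] = [4,6] − [3,6] + [3,4],
  ∂[2,3,6] = [3,6] − [2,6] + [2,3].
The 8×2 boundary matrix has rank 2 and Smith normal form diag(1,1).

Reading off H_k = ker ∂_k / im ∂_{k+1}:

  H_0: rank C_0 − rank ∂_1 = 7 − 5 = 2, and the invariant factors of ∂_1 are all 1, so H_0 ≅ Z^2.
  H_1: rank ker ∂_1 − rank ∂_2 = (8 − 5) − 2 = 1, and the invariant factors of ∂_2 are all 1, so H_1 ≅ Z.
  H_2: rank ker ∂_2 − rank ∂_3 = (2 − 2) − 0 = 0, and there is no ∂_3, so H_2 ≅ 0.

As a check, the Euler characteristic is 7 − 8 + 2 = 1, which agrees with 2 − 1 + 0 = 1.

H_0 ≅ Z^2,  H_1 ≅ Z,  H_2 = 0.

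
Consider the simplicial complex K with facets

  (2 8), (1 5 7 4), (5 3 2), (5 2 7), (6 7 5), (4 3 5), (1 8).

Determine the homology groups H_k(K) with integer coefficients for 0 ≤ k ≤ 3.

We work with the vertex ordering 1 < 2 < 3 < 4 < 5 < 6 < 7 < 8. The simplices of K, each written with vertices in increasing order, are:

  0-simplices (8): [1], [2], [3], [4], [5], [6], [7], [8]
  1-simplices (15): [1,4], [1,5], [1,7], [1,8], [2,3], [2,5], [2,7], [2,8], [3,4], [3,5], [4,5], [4,7], [5,6], [5,7], [6,7]
  2-simplices (8): [1,4,5], [1,4,7], [1,5,7], [2,3,5], [2,5,7], [3,4,5], [4,5,7], [5,6,7]
  3-simplices (1): [1,4,5,7]

Hence C_0 ≅ Z^8, C_1 ≅ Z^15, C_2 ≅ Z^8, C_3 ≅ Z^1.

Boundary ∂_1: C_1 → C_0 sends each edge [p,q] (with p < q) to q − p. For instance
  ∂[1,8] = [8] − [1].
The resulting 8×15 matrix has rank 7, and its Smith normal form has invariant factors (1,1,1,1,1,1,1).

The boundary map ∂_2: C_2 → C_1 sends each 2-simplex [p,q,r] to [q,r] − [p,r] + [p,q]. For instance
  ∂[4,5,7] = [5,7] − [4,7] + [4,5],
  ∂[1,4,7] = [4,7] − [1,7] + [1,4].
As a 15×8 matrix over Z this has rank 7, with invariant factors (1,1,1,1,1,1,1).

The boundary map ∂_3: C_3 → C_2 sends each 3-simplex σ to the alternating sum Σ_i (−1)^i (σ with its i-th vertex removed). For instance
  ∂[1,4,5,7] = [4,5,7] − [1,5,7] + [1,4,7] − [1,4,5].
This gives a 8×1 integer matrix of rank 1; reducing to Smith normal form yields diagonal entries (1).

Reading off H_k = ker ∂_k / im ∂_{k+1}:

  H_0: rank C_0 − rank ∂_1 = 8 − 7 = 1, and the invariant factors of ∂_1 are all 1, so H_0 ≅ Z.
  H_1: rank ker ∂_1 − rank ∂_2 = (15 − 7) − 7 = 1, and the invariant factors of ∂_2 are all 1, so H_1 ≅ Z.
  H_2: rank ker ∂_2 − rank ∂_3 = (8 − 7) − 1 = 0, and the invariant factors of ∂_3 are all 1, so H_2 ≅ 0.
  H_3: rank ker ∂_3 − rank ∂_4 = (1 − 1) − 0 = 0, and there is no ∂_4, so H_3 ≅ 0.

H_0 ≅ Z,  H_1 ≅ Z,  H_2 = 0,  H_3 = 0.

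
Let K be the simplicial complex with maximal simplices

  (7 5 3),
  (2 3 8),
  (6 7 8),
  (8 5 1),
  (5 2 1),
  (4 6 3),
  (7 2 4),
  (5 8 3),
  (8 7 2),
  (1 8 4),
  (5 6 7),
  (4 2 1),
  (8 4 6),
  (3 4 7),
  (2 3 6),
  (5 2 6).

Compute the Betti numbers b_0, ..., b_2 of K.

b_0 = 1, b_1 = 2, b_2 = 1.

K has 8 vertices, 24 edges, 16 triangles.
rank ∂_0 = 0, rank ∂_1 = 7 ⇒ b_0 = 8 − 0 − 7 = 1; all invariant factors of ∂_1 are 1 so no torsion. So H_0 ≅ Z.
rank ∂_1 = 7, rank ∂_2 = 15 ⇒ b_1 = 24 − 7 − 15 = 2; all invariant factors of ∂_2 are 1 so no torsion. So H_1 ≅ Z^2.
rank ∂_2 = 15, rank ∂_3 = 0 ⇒ b_2 = 16 − 15 − 0 = 1. So H_2 ≅ Z.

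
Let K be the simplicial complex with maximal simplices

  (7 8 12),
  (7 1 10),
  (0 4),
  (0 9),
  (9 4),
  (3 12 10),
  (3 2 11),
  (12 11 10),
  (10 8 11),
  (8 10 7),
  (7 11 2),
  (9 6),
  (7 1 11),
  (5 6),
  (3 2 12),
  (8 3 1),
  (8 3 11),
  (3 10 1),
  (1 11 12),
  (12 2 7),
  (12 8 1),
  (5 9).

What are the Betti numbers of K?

Fix the vertex order 0 < 1 < 2 < 3 < 4 < 5 < 6 < 7 < 8 < 9 < 10 < 11 < 12 and write every simplex with vertices in increasing order. Then dim K = 2 and the simplices of K are:

  0-simplices (13): [0], [1], [2], [3], [4], [5], [6], [7], [8], [9], [10], [11], [12]
  1-simplices (30): (30 of them)
  2-simplices (16): (16 of them)

Hence C_0 ≅ Z^13, C_1 ≅ Z^30, C_2 ≅ Z^16.

Boundary ∂_1: C_1 → C_0 is given by ∂[p,q] = [q] − [p].
This gives a 13×30 integer matrix of rank 11; reducing to Smith normal form yields diagonal entries (1,1,1,1,1,1,1,1,1,1,1).

∂_2: C_2 → C_1 maps a triangle to the signed sum of its edges. For instance
  ∂[2,3,11] = [3,11] − [2,11] + [2,3],
  ∂[1,8,12] = [8,12] − [1,12] + [1,8].
The resulting 30×16 matrix has rank 15, and its Smith normal form has invariant factors (1,1,1,1,1,1,1,1,1,1,1,1,1,1,1).

Now H_k = ker ∂_k / im ∂_{k+1}, so:

  H_0: rank C_0 − rank ∂_1 = 13 − 11 = 2, and the invariant factors of ∂_1 are all 1, so H_0 ≅ Z^2.
  H_1: rank ker ∂_1 − rank ∂_2 = (30 − 11) − 15 = 4, and the invariant factors of ∂_2 are all 1, so H_1 ≅ Z^4.
  H_2: rank ker ∂_2 − rank ∂_3 = (16 − 15) − 0 = 1, and there is no ∂_3, so H_2 ≅ Z.

Hence the Betti numbers are b_0 = 2, b_1 = 4, b_2 = 1.

b_0 = 2, b_1 = 4, b_2 = 1.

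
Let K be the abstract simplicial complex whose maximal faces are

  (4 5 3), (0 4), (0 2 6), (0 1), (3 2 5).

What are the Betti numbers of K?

Fix the vertex order 0 < 1 < 2 < 3 < 4 < 5 < 6 and write every simplex with vertices in increasing order. Then dim K = 2 and the simplices of K are:

  0-simplices (7): [0], [1], [2], [3], [4], [5], [6]
  1-simplices (10): [0,1], [0,2], [0,4], [0,6], [2,3], [2,5], [2,6], [3,4], [3,5], [4,5]
  2-simplices (3): [0,2,6], [2,3,5], [3,4,5]

so the chain groups are C_0 ≅ Z^7, C_1 ≅ Z^10, C_2 ≅ Z^3.

∂_1: C_1 → C_0 sends each edge [p,q] (with p < q) to q − p. For instance
  ∂[0,4] = [4] − [0].
This gives a 7×10 integer matrix of rank 6; reducing to Smith normal form yields diagonal entries (1,1,1,1,1,1).

∂_2: C_2 → C_1 sends each 2-simplex [p,q,r] to [q,r] − [p,r] + [p,q]. For instance
  ∂[0,2,6] = [2,6] − [0,6] + [0,2],
  ∂[3,4,5] = [4,5] − [3,5] + [3,4].
This gives a 10×3 integer matrix of rank 3; reducing to Smith normal form yields diagonal entries (1,1,1).

From H_k ≅ ker(∂_k) / im(∂_{k+1}) we obtain:

  H_0: rank C_0 − rank ∂_1 = 7 − 6 = 1, and the invariant factors of ∂_1 are all 1, so H_0 ≅ Z.
  H_1: rank ker ∂_1 − rank ∂_2 = (10 − 6) − 3 = 1, and the invariant factors of ∂_2 are all 1, so H_1 ≅ Z.
  H_2: rank ker ∂_2 − rank ∂_3 = (3 − 3) − 0 = 0, and there is no ∂_3, so H_2 ≅ 0.

As a check, the Euler characteristic is 7 − 10 + 3 = 0, which agrees with 1 − 1 + 0 = 0.

Hence the Betti numbers are b_0 = 1, b_1 = 1, b_2 = 0.

b_0 = 1, b_1 = 1, b_2 = 0.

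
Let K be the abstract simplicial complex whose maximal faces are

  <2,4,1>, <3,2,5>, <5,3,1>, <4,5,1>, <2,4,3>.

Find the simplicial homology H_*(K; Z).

Fix the vertex order 1 < 2 < 3 < 4 < 5 and write every simplex with vertices in increasing order. Then dim K = 2 and the simplices of K are:

  0-simplices (5): [1], [2], [3], [4], [5]
  1-simplices (10): [1,2], [1,3], [1,4], [1,5], [2,3], [2,4], [2,5], [3,4], [3,5], [4,5]
  2-simplices (5): [1,2,4], [1,3,5], [1,4,5], [2,3,4], [2,3,5]

Hence C_0 ≅ Z^5, C_1 ≅ Z^10, C_2 ≅ Z^5.

The boundary map ∂_1: C_1 → C_0 maps an edge to its endpoints' difference, ∂[p,q] = q − p. For instance
  ∂[2,3] = [3] − [2].
The resulting 5×10 matrix has rank 4, and its Smith normal form has invariant factors (1,1,1,1).

Boundary ∂_2: C_2 → C_1 maps a triangle to the signed sum of its edges. For instance
  ∂[2,3,4] = [3,4] − [2,4] + [2,3],
  ∂[1,4,5] = [4,5] − [1,5] + [1,4].
The resulting 10×5 matrix has rank 5, and its Smith normal form has invariant factors (1,1,1,1,1).

Now H_k = ker ∂_k / im ∂_{k+1}, so:

  H_0: rank C_0 − rank ∂_1 = 5 − 4 = 1, and the invariant factors of ∂_1 are all 1, so H_0 = Z.
  H_1: rank ker ∂_1 − rank ∂_2 = (10 − 4) − 5 = 1, and the invariant factors of ∂_2 are all 1, so H_1 = Z.
  H_2: rank ker ∂_2 − rank ∂_3 = (5 − 5) − 0 = 0, and there is no ∂_3, so H_2 = 0.

(K is a triangulation of the Möbius band.)

H_0 ≅ Z,  H_1 ≅ Z,  H_2 = 0.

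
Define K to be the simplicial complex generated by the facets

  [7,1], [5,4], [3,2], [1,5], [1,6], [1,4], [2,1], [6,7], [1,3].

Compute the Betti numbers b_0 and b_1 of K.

K has 7 vertices, 9 edges.
rank ∂_0 = 0, rank ∂_1 = 6 ⇒ b_0 = 7 − 0 − 6 = 1; all invariant factors of ∂_1 are 1 so no torsion. So H_0 ≅ Z.
rank ∂_1 = 6, rank ∂_2 = 0 ⇒ b_1 = 9 − 6 − 0 = 3. So H_1 ≅ Z^3.

b_0 = 1, b_1 = 3.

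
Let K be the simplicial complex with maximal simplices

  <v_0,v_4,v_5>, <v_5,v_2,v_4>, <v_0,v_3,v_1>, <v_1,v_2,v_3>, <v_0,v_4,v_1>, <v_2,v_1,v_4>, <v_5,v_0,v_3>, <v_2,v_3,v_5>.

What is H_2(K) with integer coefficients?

Fix the vertex order v_0 < v_1 < v_2 < v_3 < v_4 < v_5 and write every simplex with vertices in increasing order. Then dim K = 2 and the simplices of K are:

  0-simplices (6): [v_0], [v_1], [v_2], [v_3], [v_4], [v_5]
  1-simplices (12): [v_0,v_1], [v_0,v_3], [v_0,v_4], [v_0,v_5], [v_1,v_2], [v_1,v_3], [v_1,v_4], [v_2,v_3], [v_2,v_4], [v_2,v_5], [v_3,v_5], [v_4,v_5]
  2-simplices (8): [v_0,v_1,v_3], [v_0,v_1,v_4], [v_0,v_3,v_5], [v_0,v_4,v_5], [v_1,v_2,v_3], [v_1,v_2,v_4], [v_2,v_3,v_5], [v_2,v_4,v_5]

Hence C_0 ≅ Z^6, C_1 ≅ Z^12, C_2 ≅ Z^8.

The boundary map ∂_1: C_1 → C_0 maps an edge to its endpoints' difference, ∂[p,q] = q − p. For instance
  ∂[v_4,v_5] = [v_5] − [v_4].
The 6×12 boundary matrix has rank 5 and Smith normal form diag(1,1,1,1,1).

∂_2: C_2 → C_1 sends each 2-simplex [p,q,r] to [q,r] − [p,r] + [p,q]. For instance
  ∂[v_2,v_3,v_5] = [v_3,v_5] − [v_2,v_5] + [v_2,v_3],
  ∂[v_2,v_4,v_5] = [v_4,v_5] − [v_2,v_5] + [v_2,v_4].
The resulting 12×8 matrix has rank 7, and its Smith normal form has invariant factors (1,1,1,1,1,1,1).

Computing H_k = (kernel of ∂_k) / (image of ∂_{k+1}):

  H_2: rank ker ∂_2 − rank ∂_3 = (8 − 7) − 0 = 1, and there is no ∂_3, so H_2 ≅ Z.

H_2 = Z.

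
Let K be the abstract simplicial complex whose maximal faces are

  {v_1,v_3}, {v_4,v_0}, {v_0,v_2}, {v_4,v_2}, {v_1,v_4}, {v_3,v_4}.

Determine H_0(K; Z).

We work with the vertex ordering v_0 < v_1 < v_2 < v_3 < v_4. The simplices of K, each written with vertices in increasing order, are:

  0-simplices (5): [v_0], [v_1], [v_2], [v_3], [v_4]
  1-simplices (6): [v_0,v_2], [v_0,v_4], [v_1,v_3], [v_1,v_4], [v_2,v_4], [v_3,v_4]

giving chain groups C_0 ≅ Z^5, C_1 ≅ Z^6.

The boundary map ∂_1: C_1 → C_0 sends each edge [p,q] (with p < q) to q − p. For instance
  ∂[v_0,v_4] = [v_4] − [v_0].
This gives a 5×6 integer matrix of rank 4; reducing to Smith normal form yields diagonal entries (1,1,1,1).

Now H_k = ker ∂_k / im ∂_{k+1}, so:

  H_0: rank C_0 − rank ∂_1 = 5 − 4 = 1, and the invariant factors of ∂_1 are all 1, so H_0 = Z.

(K is a triangulation of a wedge of 2 circles.)

H_0 ≅ Z.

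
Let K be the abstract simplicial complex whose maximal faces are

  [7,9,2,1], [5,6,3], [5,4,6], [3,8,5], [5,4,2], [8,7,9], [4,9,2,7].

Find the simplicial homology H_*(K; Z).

Fix the vertex order 1 < 2 < 3 < 4 < 5 < 6 < 7 < 8 < 9 and write every simplex with vertices in increasing order. Then dim K = 3 and the simplices of K are:

  0-simplices (9): [1], [2], [3], [4], [5], [6], [7], [8], [9]
  1-simplices (19): [1,2], [1,7], [1,9], [2,4], [2,5], [2,7], [2,9], [3,5], [3,6], [3,8], [4,5], [4,6], [4,7], [4,9], [5,6], [5,8], [7,8], [7,9], [8,9]
  2-simplices (12): [1,2,7], [1,2,9], [1,7,9], [2,4,5], [2,4,7], [2,4,9], [2,7,9], [3,5,6], [3,5,8], [4,5,6], [4,7,9], [7,8,9]
  3-simplices (2): [1,2,7,9], [2,4,7,9]

Hence C_0 ≅ Z^9, C_1 ≅ Z^19, C_2 ≅ Z^12, C_3 ≅ Z^2.

Boundary ∂_1: C_1 → C_0 is given by ∂[p,q] = [q] − [p].
The 9×19 boundary matrix has rank 8 and Smith normal form diag(1,1,1,1,1,1,1,1).

Boundary ∂_2: C_2 → C_1 maps a triangle to the signed sum of its edges. For instance
  ∂[3,5,8] = [5,8] − [3,8] + [3,5],
  ∂[2,4,5] = [4,5] − [2,5] + [2,4].
As a 19×12 matrix over Z this has rank 10, with invariant factors (1,1,1,1,1,1,1,1,1,1).

∂_3: C_3 → C_2 sends each 3-simplex σ to the alternating sum Σ_i (−1)^i (σ with its i-th vertex removed). For instance
  ∂[2,4,7,9] = [4,7,9] − [2,7,9] + [2,4,9] − [2,4,7],
  ∂[1,2,7,9] = [2,7,9] − [1,7,9] + [1,2,9] − [1,2,7].
The 12×2 boundary matrix has rank 2 and Smith normal form diag(1,1).

From H_k ≅ ker(∂_k) / im(∂_{k+1}) we obtain:

  H_0: rank C_0 − rank ∂_1 = 9 − 8 = 1, and the invariant factors of ∂_1 are all 1, so H_0 ≅ Z.
  H_1: rank ker ∂_1 − rank ∂_2 = (19 − 8) − 10 = 1, and the invariant factors of ∂_2 are all 1, so H_1 ≅ Z.
  H_2: rank ker ∂_2 − rank ∂_3 = (12 − 10) − 2 = 0, and the invariant factors of ∂_3 are all 1, so H_2 ≅ 0.
  H_3: rank ker ∂_3 − rank ∂_4 = (2 − 2) − 0 = 0, and there is no ∂_4, so H_3 ≅ 0.

As a check, the Euler characteristic is 9 − 19 + 12 − 2 = 0, which agrees with 1 − 1 + 0 − 0 = 0.

H_0 ≅ Z,  H_1 ≅ Z,  H_2 = 0,  H_3 = 0.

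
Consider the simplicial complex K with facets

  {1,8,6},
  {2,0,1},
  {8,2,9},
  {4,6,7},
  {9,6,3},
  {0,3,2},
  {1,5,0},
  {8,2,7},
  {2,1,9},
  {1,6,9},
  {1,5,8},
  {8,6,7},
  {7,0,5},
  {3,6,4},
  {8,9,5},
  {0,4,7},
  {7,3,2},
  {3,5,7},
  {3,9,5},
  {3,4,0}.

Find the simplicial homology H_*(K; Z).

H_0 ≅ Z,  H_1 ≅ Z ⊕ Z/2,  H_2 = 0.

Take the total order 0 < 1 < 2 < 3 < 4 < 5 < 6 < 7 < 8 < 9 on the vertex set. Then K (dimension 2) consists of the simplices:

  0-simplices (10): [0], [1], [2], [3], [4], [5], [6], [7], [8], [9]
  1-simplices (30): (30 of them)
  2-simplices (20): (20 of them)

so the chain groups are C_0 ≅ Z^10, C_1 ≅ Z^30, C_2 ≅ Z^20.

Boundary ∂_1: C_1 → C_0 sends each edge [p,q] (with p < q) to q − p. For instance
  ∂[5,9] = [9] − [5].
As a 10×30 matrix over Z this has rank 9, with invariant factors (1,1,1,1,1,1,1,1,1).

Boundary ∂_2: C_2 → C_1 maps a triangle to the signed sum of its edges. For instance
  ∂[5,8,9] = [8,9] − [5,9] + [5,8],
  ∂[1,6,9] = [6,9] − [1,9] + [1,6].
The resulting 30×20 matrix has rank 20, and its Smith normal form has invariant factors (1,1,1,1,1,1,1,1,1,1,1,1,1,1,1,1,1,1,1,2).

From H_k ≅ ker(∂_k) / im(∂_{k+1}) we obtain:

  H_0: rank C_0 − rank ∂_1 = 10 − 9 = 1, and the invariant factors of ∂_1 are all 1, so H_0 = Z.
  H_1: rank ker ∂_1 − rank ∂_2 = (30 − 9) − 20 = 1, and ∂_2 has invariant factor 2 > 1, so H_1 = Z ⊕ Z/2.
  H_2: rank ker ∂_2 − rank ∂_3 = (20 − 20) − 0 = 0, and there is no ∂_3, so H_2 = 0.

As a check, the Euler characteristic is 10 − 30 + 20 = 0, which agrees with 1 − 1 + 0 = 0.
(K is a triangulation of the Klein bottle.)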